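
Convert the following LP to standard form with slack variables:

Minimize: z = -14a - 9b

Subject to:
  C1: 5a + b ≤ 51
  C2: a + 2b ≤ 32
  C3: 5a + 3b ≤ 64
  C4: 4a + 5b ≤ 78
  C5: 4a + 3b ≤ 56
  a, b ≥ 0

min z = -14a - 9b

s.t.
  5a + b + s1 = 51
  a + 2b + s2 = 32
  5a + 3b + s3 = 64
  4a + 5b + s4 = 78
  4a + 3b + s5 = 56
  a, b, s1, s2, s3, s4, s5 ≥ 0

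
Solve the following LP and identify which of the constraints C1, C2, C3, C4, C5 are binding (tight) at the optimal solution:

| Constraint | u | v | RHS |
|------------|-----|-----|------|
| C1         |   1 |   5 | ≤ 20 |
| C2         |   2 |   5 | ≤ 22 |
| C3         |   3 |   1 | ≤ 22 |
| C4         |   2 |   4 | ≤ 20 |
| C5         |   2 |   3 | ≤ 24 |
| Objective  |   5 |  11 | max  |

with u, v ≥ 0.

At u = 6, v = 2, compute slack b - a·x for each constraint:
  C1: 20 − 16 = 4  (slack)
  C2: 22 − 22 = 0  (binding)
  C3: 22 − 20 = 2  (slack)
  C4: 20 − 20 = 0  (binding)
  C5: 24 − 18 = 6  (slack)

Optimal: u = 6, v = 2
Binding: C2, C4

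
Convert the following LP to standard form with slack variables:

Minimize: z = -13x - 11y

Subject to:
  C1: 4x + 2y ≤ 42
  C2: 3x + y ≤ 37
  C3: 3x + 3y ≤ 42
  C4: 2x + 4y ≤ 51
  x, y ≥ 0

min z = -13x - 11y

s.t.
  4x + 2y + s1 = 42
  3x + y + s2 = 37
  3x + 3y + s3 = 42
  2x + 4y + s4 = 51
  x, y, s1, s2, s3, s4 ≥ 0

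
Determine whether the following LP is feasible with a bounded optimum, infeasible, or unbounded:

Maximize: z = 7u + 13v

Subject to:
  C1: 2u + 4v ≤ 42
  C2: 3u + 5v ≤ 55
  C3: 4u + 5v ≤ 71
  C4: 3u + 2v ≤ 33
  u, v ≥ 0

Feasible with a bounded optimal solution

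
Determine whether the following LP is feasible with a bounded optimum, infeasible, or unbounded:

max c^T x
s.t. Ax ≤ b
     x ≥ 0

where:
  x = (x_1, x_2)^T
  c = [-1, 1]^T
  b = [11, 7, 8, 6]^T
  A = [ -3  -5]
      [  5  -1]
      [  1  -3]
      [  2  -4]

Unbounded (objective can increase without bound)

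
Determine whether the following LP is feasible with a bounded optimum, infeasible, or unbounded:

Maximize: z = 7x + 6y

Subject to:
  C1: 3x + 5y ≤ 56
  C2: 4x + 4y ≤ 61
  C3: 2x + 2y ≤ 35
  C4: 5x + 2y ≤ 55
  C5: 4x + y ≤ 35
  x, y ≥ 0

Feasible with a bounded optimal solution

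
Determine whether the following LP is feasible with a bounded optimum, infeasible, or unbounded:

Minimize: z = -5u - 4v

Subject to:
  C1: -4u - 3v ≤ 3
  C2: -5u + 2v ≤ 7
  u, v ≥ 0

Unbounded (objective can decrease without bound)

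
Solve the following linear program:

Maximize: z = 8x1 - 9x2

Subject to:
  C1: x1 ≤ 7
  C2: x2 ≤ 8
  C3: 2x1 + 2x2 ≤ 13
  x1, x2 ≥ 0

Evaluate the objective at each vertex of the feasible region:
  z(0, 0) = 0
  z(6.5, 0) = 52  ←
  z(0, 6.5) = -58.5
The maximum is at x1 = 6.5, x2 = 0.

x1 = 6.5, x2 = 0, z = 52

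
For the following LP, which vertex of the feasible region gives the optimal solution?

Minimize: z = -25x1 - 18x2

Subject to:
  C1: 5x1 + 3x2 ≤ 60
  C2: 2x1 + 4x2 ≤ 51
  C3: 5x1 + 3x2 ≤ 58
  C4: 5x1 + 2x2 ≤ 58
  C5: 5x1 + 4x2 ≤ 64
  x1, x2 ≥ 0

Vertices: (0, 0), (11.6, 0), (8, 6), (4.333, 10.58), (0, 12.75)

Evaluate the objective at each vertex of the feasible region:
  z(0, 0) = 0
  z(11.6, 0) = -290
  z(8, 6) = -308  ←
  z(4.333, 10.58) = -298.8
  z(0, 12.75) = -229.5
The minimum is at x1 = 8, x2 = 6.

(8, 6)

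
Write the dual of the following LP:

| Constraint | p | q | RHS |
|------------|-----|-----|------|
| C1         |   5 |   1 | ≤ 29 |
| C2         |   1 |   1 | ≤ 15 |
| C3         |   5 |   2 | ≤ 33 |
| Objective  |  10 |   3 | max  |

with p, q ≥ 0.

Primal max cᵀx s.t. Ax ≤ b, x ≥ 0  →  Dual min bᵀy s.t. Aᵀy ≥ c, y ≥ 0.

Minimize: z = 29y1 + 15y2 + 33y3

Subject to:
  5y1 + y2 + 5y3 ≥ 10
  y1 + y2 + 2y3 ≥ 3
  y1, y2, y3 ≥ 0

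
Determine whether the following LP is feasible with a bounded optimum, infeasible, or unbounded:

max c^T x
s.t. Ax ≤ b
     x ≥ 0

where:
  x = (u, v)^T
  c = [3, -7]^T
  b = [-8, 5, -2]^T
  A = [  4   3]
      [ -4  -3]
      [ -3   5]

Infeasible (no feasible solution exists)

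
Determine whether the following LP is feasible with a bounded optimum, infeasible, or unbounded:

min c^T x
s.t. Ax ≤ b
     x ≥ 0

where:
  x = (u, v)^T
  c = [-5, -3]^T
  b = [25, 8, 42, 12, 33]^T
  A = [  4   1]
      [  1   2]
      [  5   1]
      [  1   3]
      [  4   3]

Feasible with a bounded optimal solution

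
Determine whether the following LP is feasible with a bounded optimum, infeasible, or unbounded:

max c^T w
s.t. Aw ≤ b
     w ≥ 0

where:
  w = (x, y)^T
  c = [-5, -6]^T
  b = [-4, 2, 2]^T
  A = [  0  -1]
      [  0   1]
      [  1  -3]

Infeasible (no feasible solution exists)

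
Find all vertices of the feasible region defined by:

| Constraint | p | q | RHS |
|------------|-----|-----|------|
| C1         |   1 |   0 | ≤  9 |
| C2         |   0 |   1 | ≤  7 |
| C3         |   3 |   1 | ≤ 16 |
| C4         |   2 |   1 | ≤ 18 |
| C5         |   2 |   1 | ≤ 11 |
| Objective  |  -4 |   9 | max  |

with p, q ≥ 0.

(0, 0), (5.333, 0), (5, 1), (2, 7), (0, 7)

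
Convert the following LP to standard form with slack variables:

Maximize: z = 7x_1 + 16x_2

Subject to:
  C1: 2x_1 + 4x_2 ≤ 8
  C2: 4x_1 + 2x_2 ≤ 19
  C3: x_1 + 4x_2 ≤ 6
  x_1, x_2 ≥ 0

max z = 7x_1 + 16x_2

s.t.
  2x_1 + 4x_2 + s1 = 8
  4x_1 + 2x_2 + s2 = 19
  x_1 + 4x_2 + s3 = 6
  x_1, x_2, s1, s2, s3 ≥ 0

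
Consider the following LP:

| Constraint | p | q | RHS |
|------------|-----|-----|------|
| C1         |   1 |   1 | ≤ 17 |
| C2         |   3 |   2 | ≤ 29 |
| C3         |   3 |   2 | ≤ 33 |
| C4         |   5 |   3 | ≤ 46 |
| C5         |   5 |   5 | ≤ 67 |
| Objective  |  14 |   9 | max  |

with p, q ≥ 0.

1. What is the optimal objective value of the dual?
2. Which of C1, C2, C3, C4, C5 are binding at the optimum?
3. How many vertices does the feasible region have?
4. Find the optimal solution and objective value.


1. 133
2. C2, C4
3. 5
4. p = 5, q = 7, z = 133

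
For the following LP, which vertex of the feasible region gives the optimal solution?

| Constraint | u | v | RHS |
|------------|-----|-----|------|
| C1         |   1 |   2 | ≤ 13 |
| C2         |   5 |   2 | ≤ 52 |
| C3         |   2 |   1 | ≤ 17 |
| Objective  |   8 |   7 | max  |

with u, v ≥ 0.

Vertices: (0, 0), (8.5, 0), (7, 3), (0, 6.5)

Evaluate the objective at each vertex of the feasible region:
  z(0, 0) = 0
  z(8.5, 0) = 68
  z(7, 3) = 77  ←
  z(0, 6.5) = 45.5
The maximum is at u = 7, v = 3.

(7, 3)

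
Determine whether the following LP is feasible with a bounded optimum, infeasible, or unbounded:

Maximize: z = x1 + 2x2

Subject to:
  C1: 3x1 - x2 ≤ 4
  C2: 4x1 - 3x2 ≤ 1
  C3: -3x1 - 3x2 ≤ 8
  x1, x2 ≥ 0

Unbounded (objective can increase without bound)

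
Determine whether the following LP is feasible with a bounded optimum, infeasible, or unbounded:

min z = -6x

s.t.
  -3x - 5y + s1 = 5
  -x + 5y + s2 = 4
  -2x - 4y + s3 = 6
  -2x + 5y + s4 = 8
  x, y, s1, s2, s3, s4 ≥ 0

Unbounded (objective can decrease without bound)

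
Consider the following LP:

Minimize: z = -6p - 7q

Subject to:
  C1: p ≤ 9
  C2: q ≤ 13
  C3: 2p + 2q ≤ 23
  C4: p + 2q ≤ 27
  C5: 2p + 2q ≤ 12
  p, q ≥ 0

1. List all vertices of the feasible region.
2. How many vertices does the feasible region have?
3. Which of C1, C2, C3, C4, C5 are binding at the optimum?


1. (0, 0), (6, 0), (0, 6)
2. 3
3. C5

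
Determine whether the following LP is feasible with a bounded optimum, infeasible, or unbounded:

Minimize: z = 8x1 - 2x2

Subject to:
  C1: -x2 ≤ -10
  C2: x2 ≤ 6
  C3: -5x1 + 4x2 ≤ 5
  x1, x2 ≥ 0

Infeasible (no feasible solution exists)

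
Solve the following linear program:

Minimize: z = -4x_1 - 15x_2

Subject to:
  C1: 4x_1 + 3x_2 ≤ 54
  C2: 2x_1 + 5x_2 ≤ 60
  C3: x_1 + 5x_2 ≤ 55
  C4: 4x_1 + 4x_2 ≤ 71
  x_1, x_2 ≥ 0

Evaluate the objective at each vertex of the feasible region:
  z(0, 0) = 0
  z(13.5, 0) = -54
  z(6.429, 9.429) = -167.1
  z(5, 10) = -170  ←
  z(0, 11) = -165
The minimum is at x_1 = 5, x_2 = 10.

x_1 = 5, x_2 = 10, z = -170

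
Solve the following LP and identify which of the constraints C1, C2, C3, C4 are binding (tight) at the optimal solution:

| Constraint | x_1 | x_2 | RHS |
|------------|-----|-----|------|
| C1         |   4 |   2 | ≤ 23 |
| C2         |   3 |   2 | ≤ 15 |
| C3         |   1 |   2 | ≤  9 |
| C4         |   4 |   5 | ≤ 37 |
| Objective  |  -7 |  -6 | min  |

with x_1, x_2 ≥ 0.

At x_1 = 3, x_2 = 3, compute slack b - a·x for each constraint:
  C1: 23 − 18 = 5  (slack)
  C2: 15 − 15 = 0  (binding)
  C3: 9 − 9 = 0  (binding)
  C4: 37 − 27 = 10  (slack)

Optimal: x_1 = 3, x_2 = 3
Binding: C2, C3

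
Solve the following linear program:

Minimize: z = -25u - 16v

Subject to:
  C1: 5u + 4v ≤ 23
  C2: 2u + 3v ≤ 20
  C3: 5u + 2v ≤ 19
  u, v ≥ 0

Evaluate the objective at each vertex of the feasible region:
  z(0, 0) = 0
  z(3.8, 0) = -95
  z(3, 2) = -107  ←
  z(0, 5.75) = -92
The minimum is at u = 3, v = 2.

u = 3, v = 2, z = -107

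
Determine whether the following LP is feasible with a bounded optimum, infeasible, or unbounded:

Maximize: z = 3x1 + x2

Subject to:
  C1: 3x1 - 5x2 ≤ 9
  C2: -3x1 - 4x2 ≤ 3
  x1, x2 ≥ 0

Unbounded (objective can increase without bound)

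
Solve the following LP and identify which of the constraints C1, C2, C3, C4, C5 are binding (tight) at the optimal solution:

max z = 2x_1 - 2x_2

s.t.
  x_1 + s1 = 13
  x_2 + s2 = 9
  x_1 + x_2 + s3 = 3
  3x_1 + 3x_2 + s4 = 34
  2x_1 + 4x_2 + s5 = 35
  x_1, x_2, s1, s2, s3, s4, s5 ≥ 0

At x_1 = 3, x_2 = 0, compute slack b - a·x for each constraint:
  C1: 13 − 3 = 10  (slack)
  C2: 9 − 0 = 9  (slack)
  C3: 3 − 3 = 0  (binding)
  C4: 34 − 9 = 25  (slack)
  C5: 35 − 6 = 29  (slack)

Optimal: x_1 = 3, x_2 = 0
Binding: C3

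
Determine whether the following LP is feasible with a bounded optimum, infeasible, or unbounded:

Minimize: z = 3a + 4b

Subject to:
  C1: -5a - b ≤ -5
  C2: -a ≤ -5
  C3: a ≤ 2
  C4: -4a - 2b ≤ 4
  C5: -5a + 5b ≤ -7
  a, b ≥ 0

Infeasible (no feasible solution exists)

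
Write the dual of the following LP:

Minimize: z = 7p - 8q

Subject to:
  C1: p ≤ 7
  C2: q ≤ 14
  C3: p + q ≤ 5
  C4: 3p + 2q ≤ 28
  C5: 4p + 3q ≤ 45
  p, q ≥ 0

Primal min cᵀx s.t. Ax ≤ b, x ≥ 0  →  Dual max −bᵀy s.t. Aᵀy ≥ −c, y ≥ 0.

Maximize: z = -7y1 - 14y2 - 5y3 - 28y4 - 45y5

Subject to:
  y1 + y3 + 3y4 + 4y5 ≥ -7
  y2 + y3 + 2y4 + 3y5 ≥ 8
  y1, y2, y3, y4, y5 ≥ 0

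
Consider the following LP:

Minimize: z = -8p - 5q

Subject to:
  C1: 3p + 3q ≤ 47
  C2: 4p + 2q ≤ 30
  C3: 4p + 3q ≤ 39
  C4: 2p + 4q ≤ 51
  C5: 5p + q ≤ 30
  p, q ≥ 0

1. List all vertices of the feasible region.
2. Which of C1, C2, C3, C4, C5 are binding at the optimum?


1. (0, 0), (6, 0), (5, 5), (3, 9), (0.3, 12.6), (0, 12.75)
2. C2, C3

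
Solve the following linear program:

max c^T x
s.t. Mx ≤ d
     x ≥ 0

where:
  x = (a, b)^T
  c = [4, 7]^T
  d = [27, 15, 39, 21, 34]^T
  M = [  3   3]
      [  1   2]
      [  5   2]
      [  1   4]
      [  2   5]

Evaluate the objective at each vertex of the feasible region:
  z(0, 0) = 0
  z(7.8, 0) = 31.2
  z(7, 2) = 42
  z(5, 4) = 48  ←
  z(0, 5.25) = 36.75
The maximum is at a = 5, b = 4.

a = 5, b = 4, z = 48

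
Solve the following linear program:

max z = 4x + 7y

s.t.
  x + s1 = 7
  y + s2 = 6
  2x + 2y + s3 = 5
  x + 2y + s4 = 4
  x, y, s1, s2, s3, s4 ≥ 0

Evaluate the objective at each vertex of the feasible region:
  z(0, 0) = 0
  z(2.5, 0) = 10
  z(1, 1.5) = 14.5  ←
  z(0, 2) = 14
The maximum is at x = 1, y = 1.5.

x = 1, y = 1.5, z = 14.5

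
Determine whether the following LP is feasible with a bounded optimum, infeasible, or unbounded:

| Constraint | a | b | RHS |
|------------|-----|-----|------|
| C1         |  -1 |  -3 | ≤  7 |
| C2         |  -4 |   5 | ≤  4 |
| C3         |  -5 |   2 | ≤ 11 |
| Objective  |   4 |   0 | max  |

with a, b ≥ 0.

Unbounded (objective can increase without bound)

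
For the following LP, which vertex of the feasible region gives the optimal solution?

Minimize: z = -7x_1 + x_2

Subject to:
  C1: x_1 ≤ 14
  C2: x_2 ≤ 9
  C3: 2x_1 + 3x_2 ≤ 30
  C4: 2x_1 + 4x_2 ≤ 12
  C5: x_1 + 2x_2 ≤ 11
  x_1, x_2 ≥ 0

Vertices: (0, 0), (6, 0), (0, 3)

Evaluate the objective at each vertex of the feasible region:
  z(0, 0) = 0
  z(6, 0) = -42  ←
  z(0, 3) = 3
The minimum is at x_1 = 6, x_2 = 0.

(6, 0)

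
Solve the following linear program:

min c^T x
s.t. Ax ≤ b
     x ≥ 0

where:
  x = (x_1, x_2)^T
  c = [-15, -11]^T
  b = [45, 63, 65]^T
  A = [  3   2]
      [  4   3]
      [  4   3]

Evaluate the objective at each vertex of the feasible region:
  z(0, 0) = 0
  z(15, 0) = -225
  z(9, 9) = -234  ←
  z(0, 21) = -231
The minimum is at x_1 = 9, x_2 = 9.

x_1 = 9, x_2 = 9, z = -234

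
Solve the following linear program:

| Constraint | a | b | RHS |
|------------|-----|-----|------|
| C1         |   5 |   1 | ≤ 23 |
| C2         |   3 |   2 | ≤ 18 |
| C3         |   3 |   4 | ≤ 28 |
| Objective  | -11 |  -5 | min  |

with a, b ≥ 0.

Evaluate the objective at each vertex of the feasible region:
  z(0, 0) = 0
  z(4.6, 0) = -50.6
  z(4, 3) = -59  ←
  z(2.667, 5) = -54.33
  z(0, 7) = -35
The minimum is at a = 4, b = 3.

a = 4, b = 3, z = -59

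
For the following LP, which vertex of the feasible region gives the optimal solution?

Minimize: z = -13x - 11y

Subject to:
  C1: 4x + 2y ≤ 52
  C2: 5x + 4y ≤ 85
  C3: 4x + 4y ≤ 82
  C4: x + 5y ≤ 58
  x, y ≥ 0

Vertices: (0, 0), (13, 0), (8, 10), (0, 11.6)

Evaluate the objective at each vertex of the feasible region:
  z(0, 0) = 0
  z(13, 0) = -169
  z(8, 10) = -214  ←
  z(0, 11.6) = -127.6
The minimum is at x = 8, y = 10.

(8, 10)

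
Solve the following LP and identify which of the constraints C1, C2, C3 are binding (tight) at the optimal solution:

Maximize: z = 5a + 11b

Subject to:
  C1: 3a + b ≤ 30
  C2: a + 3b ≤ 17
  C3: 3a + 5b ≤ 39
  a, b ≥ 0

At a = 8, b = 3, compute slack b - a·x for each constraint:
  C1: 30 − 27 = 3  (slack)
  C2: 17 − 17 = 0  (binding)
  C3: 39 − 39 = 0  (binding)

Optimal: a = 8, b = 3
Binding: C2, C3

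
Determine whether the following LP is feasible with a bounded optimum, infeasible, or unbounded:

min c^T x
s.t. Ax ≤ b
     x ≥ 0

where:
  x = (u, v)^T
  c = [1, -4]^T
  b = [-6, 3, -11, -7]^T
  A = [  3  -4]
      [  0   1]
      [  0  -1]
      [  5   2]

Infeasible (no feasible solution exists)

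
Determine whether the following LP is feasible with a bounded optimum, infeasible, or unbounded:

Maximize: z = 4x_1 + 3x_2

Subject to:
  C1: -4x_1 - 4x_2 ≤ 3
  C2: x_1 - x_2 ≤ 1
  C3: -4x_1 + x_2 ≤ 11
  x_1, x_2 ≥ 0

Unbounded (objective can increase without bound)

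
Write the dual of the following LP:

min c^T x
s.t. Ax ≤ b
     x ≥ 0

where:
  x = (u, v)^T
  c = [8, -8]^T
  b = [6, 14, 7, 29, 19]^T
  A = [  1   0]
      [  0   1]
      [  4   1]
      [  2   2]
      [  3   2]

Primal min cᵀx s.t. Ax ≤ b, x ≥ 0  →  Dual max −bᵀy s.t. Aᵀy ≥ −c, y ≥ 0.

Maximize: z = -6y1 - 14y2 - 7y3 - 29y4 - 19y5

Subject to:
  y1 + 4y3 + 2y4 + 3y5 ≥ -8
  y2 + y3 + 2y4 + 2y5 ≥ 8
  y1, y2, y3, y4, y5 ≥ 0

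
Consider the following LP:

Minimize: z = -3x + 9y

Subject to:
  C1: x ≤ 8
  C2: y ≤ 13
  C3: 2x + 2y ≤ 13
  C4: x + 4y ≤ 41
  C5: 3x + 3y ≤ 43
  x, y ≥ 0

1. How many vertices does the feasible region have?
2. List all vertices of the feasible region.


1. 3
2. (0, 0), (6.5, 0), (0, 6.5)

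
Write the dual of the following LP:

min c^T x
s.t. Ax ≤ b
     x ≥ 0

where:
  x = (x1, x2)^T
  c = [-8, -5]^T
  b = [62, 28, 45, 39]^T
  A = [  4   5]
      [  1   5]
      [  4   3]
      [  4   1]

Primal min cᵀx s.t. Ax ≤ b, x ≥ 0  →  Dual max −bᵀy s.t. Aᵀy ≥ −c, y ≥ 0.

Maximize: z = -62y1 - 28y2 - 45y3 - 39y4

Subject to:
  4y1 + y2 + 4y3 + 4y4 ≥ 8
  5y1 + 5y2 + 3y3 + y4 ≥ 5
  y1, y2, y3, y4 ≥ 0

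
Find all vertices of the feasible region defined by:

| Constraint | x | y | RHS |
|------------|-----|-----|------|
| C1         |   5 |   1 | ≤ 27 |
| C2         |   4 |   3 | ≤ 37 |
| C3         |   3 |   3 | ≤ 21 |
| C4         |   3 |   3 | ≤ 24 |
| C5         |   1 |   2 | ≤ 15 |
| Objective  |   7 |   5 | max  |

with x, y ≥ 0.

(0, 0), (5.4, 0), (5, 2), (0, 7)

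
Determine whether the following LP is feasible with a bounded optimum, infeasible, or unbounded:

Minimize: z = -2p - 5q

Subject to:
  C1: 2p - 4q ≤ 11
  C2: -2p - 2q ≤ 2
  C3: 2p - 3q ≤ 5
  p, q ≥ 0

Unbounded (objective can decrease without bound)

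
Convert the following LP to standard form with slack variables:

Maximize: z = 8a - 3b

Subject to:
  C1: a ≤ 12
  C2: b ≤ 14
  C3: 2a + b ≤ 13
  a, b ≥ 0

max z = 8a - 3b

s.t.
  a + s1 = 12
  b + s2 = 14
  2a + b + s3 = 13
  a, b, s1, s2, s3 ≥ 0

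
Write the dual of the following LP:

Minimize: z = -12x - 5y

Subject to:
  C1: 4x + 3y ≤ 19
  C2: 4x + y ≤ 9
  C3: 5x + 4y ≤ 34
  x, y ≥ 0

Primal min cᵀx s.t. Ax ≤ b, x ≥ 0  →  Dual max −bᵀy s.t. Aᵀy ≥ −c, y ≥ 0.

Maximize: z = -19y1 - 9y2 - 34y3

Subject to:
  4y1 + 4y2 + 5y3 ≥ 12
  3y1 + y2 + 4y3 ≥ 5
  y1, y2, y3 ≥ 0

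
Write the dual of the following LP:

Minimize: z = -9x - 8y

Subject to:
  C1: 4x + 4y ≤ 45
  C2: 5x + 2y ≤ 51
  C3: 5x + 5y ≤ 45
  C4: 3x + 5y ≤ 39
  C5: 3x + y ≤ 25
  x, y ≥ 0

Primal min cᵀx s.t. Ax ≤ b, x ≥ 0  →  Dual max −bᵀy s.t. Aᵀy ≥ −c, y ≥ 0.

Maximize: z = -45y1 - 51y2 - 45y3 - 39y4 - 25y5

Subject to:
  4y1 + 5y2 + 5y3 + 3y4 + 3y5 ≥ 9
  4y1 + 2y2 + 5y3 + 5y4 + y5 ≥ 8
  y1, y2, y3, y4, y5 ≥ 0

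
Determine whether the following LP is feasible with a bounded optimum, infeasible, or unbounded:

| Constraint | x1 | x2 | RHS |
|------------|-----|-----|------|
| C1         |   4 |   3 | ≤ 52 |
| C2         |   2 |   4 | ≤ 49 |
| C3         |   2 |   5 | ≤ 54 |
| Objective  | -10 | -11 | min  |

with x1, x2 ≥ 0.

Feasible with a bounded optimal solution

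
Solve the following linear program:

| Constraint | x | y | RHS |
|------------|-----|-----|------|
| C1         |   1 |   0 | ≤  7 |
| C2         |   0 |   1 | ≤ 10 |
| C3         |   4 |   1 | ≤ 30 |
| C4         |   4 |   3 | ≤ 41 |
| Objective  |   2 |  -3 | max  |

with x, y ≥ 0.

Evaluate the objective at each vertex of the feasible region:
  z(0, 0) = 0
  z(7, 0) = 14  ←
  z(7, 2) = 8
  z(6.125, 5.5) = -4.25
  z(2.75, 10) = -24.5
  z(0, 10) = -30
The maximum is at x = 7, y = 0.

x = 7, y = 0, z = 14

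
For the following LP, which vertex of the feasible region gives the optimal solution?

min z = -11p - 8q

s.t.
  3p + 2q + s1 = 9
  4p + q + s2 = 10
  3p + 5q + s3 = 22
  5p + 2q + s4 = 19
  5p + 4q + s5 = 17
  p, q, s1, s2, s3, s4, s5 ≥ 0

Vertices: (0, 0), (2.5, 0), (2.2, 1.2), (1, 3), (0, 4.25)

Evaluate the objective at each vertex of the feasible region:
  z(0, 0) = 0
  z(2.5, 0) = -27.5
  z(2.2, 1.2) = -33.8
  z(1, 3) = -35  ←
  z(0, 4.25) = -34
The minimum is at p = 1, q = 3.

(1, 3)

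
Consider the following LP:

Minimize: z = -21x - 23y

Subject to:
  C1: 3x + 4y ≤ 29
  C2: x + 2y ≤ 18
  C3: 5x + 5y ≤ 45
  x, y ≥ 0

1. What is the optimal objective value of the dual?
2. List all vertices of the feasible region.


1. -193
2. (0, 0), (9, 0), (7, 2), (0, 7.25)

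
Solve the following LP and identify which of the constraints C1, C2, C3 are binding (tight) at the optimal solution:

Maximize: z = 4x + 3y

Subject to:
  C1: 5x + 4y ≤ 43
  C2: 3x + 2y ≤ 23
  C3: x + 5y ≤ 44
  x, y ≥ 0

At x = 3, y = 7, compute slack b - a·x for each constraint:
  C1: 43 − 43 = 0  (binding)
  C2: 23 − 23 = 0  (binding)
  C3: 44 − 38 = 6  (slack)

Optimal: x = 3, y = 7
Binding: C1, C2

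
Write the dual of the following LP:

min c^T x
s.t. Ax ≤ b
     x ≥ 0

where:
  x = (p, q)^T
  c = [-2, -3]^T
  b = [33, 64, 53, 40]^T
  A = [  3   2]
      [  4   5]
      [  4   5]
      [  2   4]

Primal min cᵀx s.t. Ax ≤ b, x ≥ 0  →  Dual max −bᵀy s.t. Aᵀy ≥ −c, y ≥ 0.

Maximize: z = -33y1 - 64y2 - 53y3 - 40y4

Subject to:
  3y1 + 4y2 + 4y3 + 2y4 ≥ 2
  2y1 + 5y2 + 5y3 + 4y4 ≥ 3
  y1, y2, y3, y4 ≥ 0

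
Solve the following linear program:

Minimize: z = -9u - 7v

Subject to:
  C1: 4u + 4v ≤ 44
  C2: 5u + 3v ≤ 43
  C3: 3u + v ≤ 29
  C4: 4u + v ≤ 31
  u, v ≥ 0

Evaluate the objective at each vertex of the feasible region:
  z(0, 0) = 0
  z(7.75, 0) = -69.75
  z(7.143, 2.429) = -81.29
  z(5, 6) = -87  ←
  z(0, 11) = -77
The minimum is at u = 5, v = 6.

u = 5, v = 6, z = -87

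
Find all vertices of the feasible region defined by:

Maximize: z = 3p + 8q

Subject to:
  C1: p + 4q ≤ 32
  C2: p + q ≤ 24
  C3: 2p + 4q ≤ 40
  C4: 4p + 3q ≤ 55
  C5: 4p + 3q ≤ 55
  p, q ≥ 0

(0, 0), (13.75, 0), (10, 5), (8, 6), (0, 8)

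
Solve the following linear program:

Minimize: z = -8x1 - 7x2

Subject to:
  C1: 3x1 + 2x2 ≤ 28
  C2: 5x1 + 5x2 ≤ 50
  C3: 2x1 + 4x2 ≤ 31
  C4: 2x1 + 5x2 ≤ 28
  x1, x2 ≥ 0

Evaluate the objective at each vertex of the feasible region:
  z(0, 0) = 0
  z(9.333, 0) = -74.67
  z(8, 2) = -78  ←
  z(7.333, 2.667) = -77.33
  z(0, 5.6) = -39.2
The minimum is at x1 = 8, x2 = 2.

x1 = 8, x2 = 2, z = -78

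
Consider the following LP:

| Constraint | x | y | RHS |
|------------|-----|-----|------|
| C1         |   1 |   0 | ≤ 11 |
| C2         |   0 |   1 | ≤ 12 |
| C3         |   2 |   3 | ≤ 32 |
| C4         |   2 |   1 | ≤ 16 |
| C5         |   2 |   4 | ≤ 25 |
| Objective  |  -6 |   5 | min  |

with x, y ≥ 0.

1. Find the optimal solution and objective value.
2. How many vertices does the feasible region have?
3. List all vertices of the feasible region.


1. x = 8, y = 0, z = -48
2. 4
3. (0, 0), (8, 0), (6.5, 3), (0, 6.25)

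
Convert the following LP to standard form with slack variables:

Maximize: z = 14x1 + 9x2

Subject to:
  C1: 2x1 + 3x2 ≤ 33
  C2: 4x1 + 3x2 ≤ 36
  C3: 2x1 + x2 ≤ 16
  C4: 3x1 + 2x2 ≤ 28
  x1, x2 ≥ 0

max z = 14x1 + 9x2

s.t.
  2x1 + 3x2 + s1 = 33
  4x1 + 3x2 + s2 = 36
  2x1 + x2 + s3 = 16
  3x1 + 2x2 + s4 = 28
  x1, x2, s1, s2, s3, s4 ≥ 0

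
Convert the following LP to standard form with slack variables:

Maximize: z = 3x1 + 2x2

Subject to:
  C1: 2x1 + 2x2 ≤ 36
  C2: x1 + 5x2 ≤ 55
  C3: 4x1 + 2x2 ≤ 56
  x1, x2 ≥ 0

max z = 3x1 + 2x2

s.t.
  2x1 + 2x2 + s1 = 36
  x1 + 5x2 + s2 = 55
  4x1 + 2x2 + s3 = 56
  x1, x2, s1, s2, s3 ≥ 0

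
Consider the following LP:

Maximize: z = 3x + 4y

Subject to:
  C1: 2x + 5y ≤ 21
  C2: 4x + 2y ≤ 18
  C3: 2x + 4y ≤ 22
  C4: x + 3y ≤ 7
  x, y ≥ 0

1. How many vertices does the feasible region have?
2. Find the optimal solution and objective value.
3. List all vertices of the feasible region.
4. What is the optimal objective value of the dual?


1. 4
2. x = 4, y = 1, z = 16
3. (0, 0), (4.5, 0), (4, 1), (0, 2.333)
4. 16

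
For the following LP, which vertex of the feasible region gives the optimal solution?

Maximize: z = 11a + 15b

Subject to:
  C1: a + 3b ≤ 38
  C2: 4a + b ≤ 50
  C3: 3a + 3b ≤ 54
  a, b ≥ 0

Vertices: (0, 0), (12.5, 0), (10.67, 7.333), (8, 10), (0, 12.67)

Evaluate the objective at each vertex of the feasible region:
  z(0, 0) = 0
  z(12.5, 0) = 137.5
  z(10.67, 7.333) = 227.3
  z(8, 10) = 238  ←
  z(0, 12.67) = 190
The maximum is at a = 8, b = 10.

(8, 10)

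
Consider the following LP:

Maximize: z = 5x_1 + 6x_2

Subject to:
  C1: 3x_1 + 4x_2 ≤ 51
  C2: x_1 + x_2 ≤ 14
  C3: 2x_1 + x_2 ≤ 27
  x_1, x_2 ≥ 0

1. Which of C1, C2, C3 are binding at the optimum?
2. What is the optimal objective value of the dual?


1. C1, C2
2. 79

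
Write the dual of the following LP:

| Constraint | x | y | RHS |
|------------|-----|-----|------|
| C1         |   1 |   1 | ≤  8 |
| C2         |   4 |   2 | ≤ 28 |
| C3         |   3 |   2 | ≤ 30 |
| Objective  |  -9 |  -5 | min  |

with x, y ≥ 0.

Primal min cᵀx s.t. Ax ≤ b, x ≥ 0  →  Dual max −bᵀy s.t. Aᵀy ≥ −c, y ≥ 0.

Maximize: z = -8y1 - 28y2 - 30y3

Subject to:
  y1 + 4y2 + 3y3 ≥ 9
  y1 + 2y2 + 2y3 ≥ 5
  y1, y2, y3 ≥ 0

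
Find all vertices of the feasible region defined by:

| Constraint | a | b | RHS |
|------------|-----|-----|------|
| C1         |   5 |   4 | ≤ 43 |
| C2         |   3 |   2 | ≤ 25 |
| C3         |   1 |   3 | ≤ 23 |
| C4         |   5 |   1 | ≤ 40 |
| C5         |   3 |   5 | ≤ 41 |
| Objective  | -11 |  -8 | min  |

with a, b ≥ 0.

(0, 0), (8, 0), (7.857, 0.7143), (7, 2), (3.923, 5.846), (2, 7), (0, 7.667)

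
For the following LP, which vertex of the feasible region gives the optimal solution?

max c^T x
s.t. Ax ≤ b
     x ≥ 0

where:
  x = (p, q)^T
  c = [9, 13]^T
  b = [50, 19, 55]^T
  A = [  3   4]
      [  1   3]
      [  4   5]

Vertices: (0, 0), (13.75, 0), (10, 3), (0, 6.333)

Evaluate the objective at each vertex of the feasible region:
  z(0, 0) = 0
  z(13.75, 0) = 123.8
  z(10, 3) = 129  ←
  z(0, 6.333) = 82.33
The maximum is at p = 10, q = 3.

(10, 3)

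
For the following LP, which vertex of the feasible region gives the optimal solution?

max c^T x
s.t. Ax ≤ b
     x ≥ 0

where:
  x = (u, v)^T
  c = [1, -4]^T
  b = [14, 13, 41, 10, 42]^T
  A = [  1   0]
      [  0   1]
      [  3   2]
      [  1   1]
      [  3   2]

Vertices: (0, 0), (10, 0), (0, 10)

Evaluate the objective at each vertex of the feasible region:
  z(0, 0) = 0
  z(10, 0) = 10  ←
  z(0, 10) = -40
The maximum is at u = 10, v = 0.

(10, 0)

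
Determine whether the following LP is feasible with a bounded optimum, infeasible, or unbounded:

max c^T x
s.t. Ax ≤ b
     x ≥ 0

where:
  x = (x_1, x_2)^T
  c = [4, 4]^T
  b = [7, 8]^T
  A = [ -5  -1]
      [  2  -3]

Unbounded (objective can increase without bound)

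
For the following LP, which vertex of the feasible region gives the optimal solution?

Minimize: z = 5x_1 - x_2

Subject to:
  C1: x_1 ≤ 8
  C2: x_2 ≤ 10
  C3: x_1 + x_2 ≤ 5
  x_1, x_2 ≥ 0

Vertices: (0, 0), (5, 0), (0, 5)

Evaluate the objective at each vertex of the feasible region:
  z(0, 0) = 0
  z(5, 0) = 25
  z(0, 5) = -5  ←
The minimum is at x_1 = 0, x_2 = 5.

(0, 5)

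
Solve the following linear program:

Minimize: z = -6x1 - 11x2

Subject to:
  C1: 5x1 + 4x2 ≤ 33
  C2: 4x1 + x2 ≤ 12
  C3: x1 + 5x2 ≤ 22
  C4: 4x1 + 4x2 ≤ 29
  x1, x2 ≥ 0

Evaluate the objective at each vertex of the feasible region:
  z(0, 0) = 0
  z(3, 0) = -18
  z(2, 4) = -56  ←
  z(0, 4.4) = -48.4
The minimum is at x1 = 2, x2 = 4.

x1 = 2, x2 = 4, z = -56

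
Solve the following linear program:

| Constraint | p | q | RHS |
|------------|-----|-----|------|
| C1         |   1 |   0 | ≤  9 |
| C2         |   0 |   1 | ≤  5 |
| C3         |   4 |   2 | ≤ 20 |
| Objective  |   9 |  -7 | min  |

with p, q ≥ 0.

Evaluate the objective at each vertex of the feasible region:
  z(0, 0) = 0
  z(5, 0) = 45
  z(2.5, 5) = -12.5
  z(0, 5) = -35  ←
The minimum is at p = 0, q = 5.

p = 0, q = 5, z = -35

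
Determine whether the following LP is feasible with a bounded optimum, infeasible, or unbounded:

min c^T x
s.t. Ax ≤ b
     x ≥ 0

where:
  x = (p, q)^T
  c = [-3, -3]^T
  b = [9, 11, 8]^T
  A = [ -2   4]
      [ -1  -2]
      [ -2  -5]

Unbounded (objective can decrease without bound)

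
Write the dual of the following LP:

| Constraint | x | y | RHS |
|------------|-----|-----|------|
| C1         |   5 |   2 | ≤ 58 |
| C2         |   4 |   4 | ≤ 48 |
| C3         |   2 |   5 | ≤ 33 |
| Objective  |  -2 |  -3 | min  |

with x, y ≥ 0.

Primal min cᵀx s.t. Ax ≤ b, x ≥ 0  →  Dual max −bᵀy s.t. Aᵀy ≥ −c, y ≥ 0.

Maximize: z = -58y1 - 48y2 - 33y3

Subject to:
  5y1 + 4y2 + 2y3 ≥ 2
  2y1 + 4y2 + 5y3 ≥ 3
  y1, y2, y3 ≥ 0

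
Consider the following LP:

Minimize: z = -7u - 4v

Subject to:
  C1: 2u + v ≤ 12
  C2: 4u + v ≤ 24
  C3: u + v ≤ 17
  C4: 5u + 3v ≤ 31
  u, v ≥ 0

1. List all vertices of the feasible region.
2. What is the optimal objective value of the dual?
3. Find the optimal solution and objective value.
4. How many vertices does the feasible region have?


1. (0, 0), (6, 0), (5, 2), (0, 10.33)
2. -43
3. u = 5, v = 2, z = -43
4. 4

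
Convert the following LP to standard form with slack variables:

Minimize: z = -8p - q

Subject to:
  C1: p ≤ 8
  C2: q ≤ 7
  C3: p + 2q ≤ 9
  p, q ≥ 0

min z = -8p - q

s.t.
  p + s1 = 8
  q + s2 = 7
  p + 2q + s3 = 9
  p, q, s1, s2, s3 ≥ 0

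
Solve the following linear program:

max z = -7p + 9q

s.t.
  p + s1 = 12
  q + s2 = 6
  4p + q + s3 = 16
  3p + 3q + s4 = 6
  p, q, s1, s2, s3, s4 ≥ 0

Evaluate the objective at each vertex of the feasible region:
  z(0, 0) = 0
  z(2, 0) = -14
  z(0, 2) = 18  ←
The maximum is at p = 0, q = 2.

p = 0, q = 2, z = 18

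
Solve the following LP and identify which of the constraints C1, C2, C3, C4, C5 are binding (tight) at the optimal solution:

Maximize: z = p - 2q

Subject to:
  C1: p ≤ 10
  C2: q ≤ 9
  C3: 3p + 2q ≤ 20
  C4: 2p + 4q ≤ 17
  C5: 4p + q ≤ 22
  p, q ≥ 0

At p = 5.5, q = 0, compute slack b - a·x for each constraint:
  C1: 10 − 5.5 = 4.5  (slack)
  C2: 9 − 0 = 9  (slack)
  C3: 20 − 16.5 = 3.5  (slack)
  C4: 17 − 11 = 6  (slack)
  C5: 22 − 22 = 0  (binding)

Optimal: p = 5.5, q = 0
Binding: C5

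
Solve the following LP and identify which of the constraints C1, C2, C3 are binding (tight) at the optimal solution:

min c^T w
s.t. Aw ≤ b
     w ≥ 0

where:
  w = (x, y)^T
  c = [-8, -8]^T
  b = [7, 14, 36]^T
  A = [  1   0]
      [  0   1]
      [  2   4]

At x = 7, y = 5.5, compute slack b - a·x for each constraint:
  C1: 7 − 7 = 0  (binding)
  C2: 14 − 5.5 = 8.5  (slack)
  C3: 36 − 36 = 0  (binding)

Optimal: x = 7, y = 5.5
Binding: C1, C3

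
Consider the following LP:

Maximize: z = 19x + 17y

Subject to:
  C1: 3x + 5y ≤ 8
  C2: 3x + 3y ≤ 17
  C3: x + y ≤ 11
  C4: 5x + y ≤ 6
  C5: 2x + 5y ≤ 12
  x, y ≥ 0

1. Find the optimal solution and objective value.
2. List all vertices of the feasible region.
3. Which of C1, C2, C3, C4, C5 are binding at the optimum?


1. x = 1, y = 1, z = 36
2. (0, 0), (1.2, 0), (1, 1), (0, 1.6)
3. C1, C4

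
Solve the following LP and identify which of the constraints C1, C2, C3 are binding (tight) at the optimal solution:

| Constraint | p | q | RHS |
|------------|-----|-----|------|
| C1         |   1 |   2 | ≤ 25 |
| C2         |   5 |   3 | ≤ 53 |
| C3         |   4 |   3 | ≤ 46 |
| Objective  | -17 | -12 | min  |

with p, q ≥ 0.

At p = 7, q = 6, compute slack b - a·x for each constraint:
  C1: 25 − 19 = 6  (slack)
  C2: 53 − 53 = 0  (binding)
  C3: 46 − 46 = 0  (binding)

Optimal: p = 7, q = 6
Binding: C2, C3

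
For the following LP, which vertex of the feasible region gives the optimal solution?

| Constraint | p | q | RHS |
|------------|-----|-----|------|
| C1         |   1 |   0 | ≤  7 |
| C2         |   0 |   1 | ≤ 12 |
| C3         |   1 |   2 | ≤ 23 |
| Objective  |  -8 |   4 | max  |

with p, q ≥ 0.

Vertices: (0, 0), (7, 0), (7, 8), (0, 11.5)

Evaluate the objective at each vertex of the feasible region:
  z(0, 0) = 0
  z(7, 0) = -56
  z(7, 8) = -24
  z(0, 11.5) = 46  ←
The maximum is at p = 0, q = 11.5.

(0, 11.5)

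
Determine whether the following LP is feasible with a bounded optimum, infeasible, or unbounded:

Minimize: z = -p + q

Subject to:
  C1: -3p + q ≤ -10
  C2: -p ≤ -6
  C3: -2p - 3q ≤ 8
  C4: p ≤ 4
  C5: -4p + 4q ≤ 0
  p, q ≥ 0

Infeasible (no feasible solution exists)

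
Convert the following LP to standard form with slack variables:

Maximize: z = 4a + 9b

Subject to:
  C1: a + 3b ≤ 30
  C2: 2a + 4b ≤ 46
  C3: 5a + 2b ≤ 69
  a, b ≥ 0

max z = 4a + 9b

s.t.
  a + 3b + s1 = 30
  2a + 4b + s2 = 46
  5a + 2b + s3 = 69
  a, b, s1, s2, s3 ≥ 0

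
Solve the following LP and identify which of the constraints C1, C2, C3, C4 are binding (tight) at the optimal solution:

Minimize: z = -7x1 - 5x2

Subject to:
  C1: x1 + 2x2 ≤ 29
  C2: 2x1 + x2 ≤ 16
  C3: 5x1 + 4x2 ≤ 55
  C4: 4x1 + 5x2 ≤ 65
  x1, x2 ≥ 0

At x1 = 3, x2 = 10, compute slack b - a·x for each constraint:
  C1: 29 − 23 = 6  (slack)
  C2: 16 − 16 = 0  (binding)
  C3: 55 − 55 = 0  (binding)
  C4: 65 − 62 = 3  (slack)

Optimal: x1 = 3, x2 = 10
Binding: C2, C3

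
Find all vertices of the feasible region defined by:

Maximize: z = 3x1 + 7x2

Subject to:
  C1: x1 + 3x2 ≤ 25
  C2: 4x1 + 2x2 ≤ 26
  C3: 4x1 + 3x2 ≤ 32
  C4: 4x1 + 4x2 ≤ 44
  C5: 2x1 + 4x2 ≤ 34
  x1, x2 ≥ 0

(0, 0), (6.5, 0), (3.5, 6), (2.6, 7.2), (1, 8), (0, 8.333)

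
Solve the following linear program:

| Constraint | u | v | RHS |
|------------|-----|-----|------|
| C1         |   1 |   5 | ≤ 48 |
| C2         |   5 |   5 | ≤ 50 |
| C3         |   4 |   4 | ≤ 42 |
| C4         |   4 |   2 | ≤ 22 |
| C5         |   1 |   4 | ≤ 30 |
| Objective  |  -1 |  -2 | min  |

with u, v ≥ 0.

Evaluate the objective at each vertex of the feasible region:
  z(0, 0) = 0
  z(5.5, 0) = -5.5
  z(2, 7) = -16  ←
  z(0, 7.5) = -15
The minimum is at u = 2, v = 7.

u = 2, v = 7, z = -16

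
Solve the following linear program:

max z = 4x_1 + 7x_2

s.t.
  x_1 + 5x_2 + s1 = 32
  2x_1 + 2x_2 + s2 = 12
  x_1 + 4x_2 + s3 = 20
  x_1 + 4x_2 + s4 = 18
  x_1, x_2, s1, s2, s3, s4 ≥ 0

Evaluate the objective at each vertex of the feasible region:
  z(0, 0) = 0
  z(6, 0) = 24
  z(2, 4) = 36  ←
  z(0, 4.5) = 31.5
The maximum is at x_1 = 2, x_2 = 4.

x_1 = 2, x_2 = 4, z = 36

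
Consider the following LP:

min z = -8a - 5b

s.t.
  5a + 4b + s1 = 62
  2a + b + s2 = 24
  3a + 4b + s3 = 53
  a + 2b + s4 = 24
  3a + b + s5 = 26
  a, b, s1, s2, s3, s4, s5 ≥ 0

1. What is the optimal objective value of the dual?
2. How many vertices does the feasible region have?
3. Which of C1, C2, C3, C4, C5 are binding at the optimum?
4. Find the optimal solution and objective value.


1. -88
2. 5
3. C1, C5
4. a = 6, b = 8, z = -88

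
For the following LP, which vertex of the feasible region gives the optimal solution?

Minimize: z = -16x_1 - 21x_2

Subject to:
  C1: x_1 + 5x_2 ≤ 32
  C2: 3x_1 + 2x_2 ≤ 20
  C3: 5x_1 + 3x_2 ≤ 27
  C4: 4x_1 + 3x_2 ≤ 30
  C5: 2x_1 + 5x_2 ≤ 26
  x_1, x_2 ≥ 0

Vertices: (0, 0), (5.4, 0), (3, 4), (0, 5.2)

Evaluate the objective at each vertex of the feasible region:
  z(0, 0) = 0
  z(5.4, 0) = -86.4
  z(3, 4) = -132  ←
  z(0, 5.2) = -109.2
The minimum is at x_1 = 3, x_2 = 4.

(3, 4)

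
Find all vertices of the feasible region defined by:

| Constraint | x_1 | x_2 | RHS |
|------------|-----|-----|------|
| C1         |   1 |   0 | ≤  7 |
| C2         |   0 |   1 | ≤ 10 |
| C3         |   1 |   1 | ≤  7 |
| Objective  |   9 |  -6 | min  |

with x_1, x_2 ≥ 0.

(0, 0), (7, 0), (0, 7)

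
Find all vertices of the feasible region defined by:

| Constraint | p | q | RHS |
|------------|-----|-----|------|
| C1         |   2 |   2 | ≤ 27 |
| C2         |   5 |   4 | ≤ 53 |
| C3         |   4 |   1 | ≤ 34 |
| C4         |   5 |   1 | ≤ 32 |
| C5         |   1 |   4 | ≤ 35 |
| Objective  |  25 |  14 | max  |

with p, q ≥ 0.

(0, 0), (6.4, 0), (5, 7), (4.5, 7.625), (0, 8.75)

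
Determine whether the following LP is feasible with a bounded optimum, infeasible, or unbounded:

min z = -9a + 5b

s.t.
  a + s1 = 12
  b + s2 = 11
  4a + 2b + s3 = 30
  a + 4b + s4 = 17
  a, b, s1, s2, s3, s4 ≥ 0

Feasible with a bounded optimal solution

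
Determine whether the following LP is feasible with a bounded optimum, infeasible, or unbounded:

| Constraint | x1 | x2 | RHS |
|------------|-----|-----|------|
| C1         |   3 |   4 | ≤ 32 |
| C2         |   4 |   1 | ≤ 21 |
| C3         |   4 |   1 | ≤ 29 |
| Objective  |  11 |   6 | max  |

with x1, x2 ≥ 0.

Feasible with a bounded optimal solution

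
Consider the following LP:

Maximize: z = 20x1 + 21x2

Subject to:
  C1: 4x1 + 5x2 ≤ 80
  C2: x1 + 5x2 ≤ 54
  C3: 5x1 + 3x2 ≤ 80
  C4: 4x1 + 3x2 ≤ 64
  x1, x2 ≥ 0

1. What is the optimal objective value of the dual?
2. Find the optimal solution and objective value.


1. 368
2. x1 = 10, x2 = 8, z = 368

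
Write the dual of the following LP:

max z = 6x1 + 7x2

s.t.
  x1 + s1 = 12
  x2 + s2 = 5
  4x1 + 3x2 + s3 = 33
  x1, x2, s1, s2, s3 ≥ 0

Primal max cᵀx s.t. Ax ≤ b, x ≥ 0  →  Dual min bᵀy s.t. Aᵀy ≥ c, y ≥ 0.

Minimize: z = 12y1 + 5y2 + 33y3

Subject to:
  y1 + 4y3 ≥ 6
  y2 + 3y3 ≥ 7
  y1, y2, y3 ≥ 0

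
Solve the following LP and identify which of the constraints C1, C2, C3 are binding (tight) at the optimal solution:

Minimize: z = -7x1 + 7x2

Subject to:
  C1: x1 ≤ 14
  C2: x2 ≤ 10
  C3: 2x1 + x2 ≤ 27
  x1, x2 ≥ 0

At x1 = 13.5, x2 = 0, compute slack b - a·x for each constraint:
  C1: 14 − 13.5 = 0.5  (slack)
  C2: 10 − 0 = 10  (slack)
  C3: 27 − 27 = 0  (binding)

Optimal: x1 = 13.5, x2 = 0
Binding: C3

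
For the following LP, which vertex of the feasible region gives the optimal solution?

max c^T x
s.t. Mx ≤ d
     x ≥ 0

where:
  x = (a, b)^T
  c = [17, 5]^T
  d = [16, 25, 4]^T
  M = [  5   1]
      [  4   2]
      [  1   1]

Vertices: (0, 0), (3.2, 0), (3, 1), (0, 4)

Evaluate the objective at each vertex of the feasible region:
  z(0, 0) = 0
  z(3.2, 0) = 54.4
  z(3, 1) = 56  ←
  z(0, 4) = 20
The maximum is at a = 3, b = 1.

(3, 1)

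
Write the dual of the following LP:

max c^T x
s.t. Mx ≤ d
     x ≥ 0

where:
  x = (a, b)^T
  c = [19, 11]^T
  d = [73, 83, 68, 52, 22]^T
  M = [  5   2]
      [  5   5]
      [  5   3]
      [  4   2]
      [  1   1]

Primal max cᵀx s.t. Ax ≤ b, x ≥ 0  →  Dual min bᵀy s.t. Aᵀy ≥ c, y ≥ 0.

Minimize: z = 73y1 + 83y2 + 68y3 + 52y4 + 22y5

Subject to:
  5y1 + 5y2 + 5y3 + 4y4 + y5 ≥ 19
  2y1 + 5y2 + 3y3 + 2y4 + y5 ≥ 11
  y1, y2, y3, y4, y5 ≥ 0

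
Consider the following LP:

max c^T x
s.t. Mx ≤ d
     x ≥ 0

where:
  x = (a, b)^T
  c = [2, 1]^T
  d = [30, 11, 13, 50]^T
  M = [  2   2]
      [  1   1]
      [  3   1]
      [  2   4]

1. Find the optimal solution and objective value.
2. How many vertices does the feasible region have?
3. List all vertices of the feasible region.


1. a = 1, b = 10, z = 12
2. 4
3. (0, 0), (4.333, 0), (1, 10), (0, 11)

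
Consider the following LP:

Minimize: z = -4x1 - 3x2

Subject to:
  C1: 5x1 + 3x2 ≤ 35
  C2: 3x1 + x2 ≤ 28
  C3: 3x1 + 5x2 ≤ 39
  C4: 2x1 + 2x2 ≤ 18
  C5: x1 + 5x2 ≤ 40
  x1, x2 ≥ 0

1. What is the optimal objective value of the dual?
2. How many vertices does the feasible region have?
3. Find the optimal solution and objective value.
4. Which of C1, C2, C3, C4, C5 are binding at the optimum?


1. -31
2. 5
3. x1 = 4, x2 = 5, z = -31
4. C1, C4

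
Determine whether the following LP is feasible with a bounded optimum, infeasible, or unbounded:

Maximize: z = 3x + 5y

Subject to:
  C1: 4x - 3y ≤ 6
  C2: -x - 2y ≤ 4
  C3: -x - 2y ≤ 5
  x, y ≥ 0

Unbounded (objective can increase without bound)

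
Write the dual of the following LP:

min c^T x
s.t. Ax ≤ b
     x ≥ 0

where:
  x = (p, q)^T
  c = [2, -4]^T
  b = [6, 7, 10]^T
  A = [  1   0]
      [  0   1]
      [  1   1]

Primal min cᵀx s.t. Ax ≤ b, x ≥ 0  →  Dual max −bᵀy s.t. Aᵀy ≥ −c, y ≥ 0.

Maximize: z = -6y1 - 7y2 - 10y3

Subject to:
  y1 + y3 ≥ -2
  y2 + y3 ≥ 4
  y1, y2, y3 ≥ 0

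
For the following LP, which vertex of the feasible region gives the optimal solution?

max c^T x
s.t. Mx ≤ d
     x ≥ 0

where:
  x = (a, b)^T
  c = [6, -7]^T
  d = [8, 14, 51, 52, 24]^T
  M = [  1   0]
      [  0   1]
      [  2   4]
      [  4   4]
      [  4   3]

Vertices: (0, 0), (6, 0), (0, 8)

Evaluate the objective at each vertex of the feasible region:
  z(0, 0) = 0
  z(6, 0) = 36  ←
  z(0, 8) = -56
The maximum is at a = 6, b = 0.

(6, 0)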